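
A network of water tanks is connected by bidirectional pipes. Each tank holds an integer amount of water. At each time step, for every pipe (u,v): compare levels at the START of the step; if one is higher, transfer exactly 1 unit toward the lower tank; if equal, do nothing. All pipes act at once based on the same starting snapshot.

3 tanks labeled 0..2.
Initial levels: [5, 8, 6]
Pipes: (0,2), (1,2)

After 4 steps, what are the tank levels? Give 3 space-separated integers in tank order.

Answer: 6 6 7

Derivation:
Step 1: flows [2->0,1->2] -> levels [6 7 6]
Step 2: flows [0=2,1->2] -> levels [6 6 7]
Step 3: flows [2->0,2->1] -> levels [7 7 5]
Step 4: flows [0->2,1->2] -> levels [6 6 7]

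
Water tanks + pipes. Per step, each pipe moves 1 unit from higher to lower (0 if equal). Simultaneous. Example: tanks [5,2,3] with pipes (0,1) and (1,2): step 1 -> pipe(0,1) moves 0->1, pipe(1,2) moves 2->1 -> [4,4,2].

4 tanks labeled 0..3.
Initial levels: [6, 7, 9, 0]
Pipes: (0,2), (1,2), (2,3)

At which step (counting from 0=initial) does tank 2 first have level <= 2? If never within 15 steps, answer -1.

Answer: -1

Derivation:
Step 1: flows [2->0,2->1,2->3] -> levels [7 8 6 1]
Step 2: flows [0->2,1->2,2->3] -> levels [6 7 7 2]
Step 3: flows [2->0,1=2,2->3] -> levels [7 7 5 3]
Step 4: flows [0->2,1->2,2->3] -> levels [6 6 6 4]
Step 5: flows [0=2,1=2,2->3] -> levels [6 6 5 5]
Step 6: flows [0->2,1->2,2=3] -> levels [5 5 7 5]
Step 7: flows [2->0,2->1,2->3] -> levels [6 6 4 6]
Step 8: flows [0->2,1->2,3->2] -> levels [5 5 7 5]
  -> period-2 cycle (repeats step 6); tank 2 never drops to <=2
Tank 2 never reaches <=2 within 15 steps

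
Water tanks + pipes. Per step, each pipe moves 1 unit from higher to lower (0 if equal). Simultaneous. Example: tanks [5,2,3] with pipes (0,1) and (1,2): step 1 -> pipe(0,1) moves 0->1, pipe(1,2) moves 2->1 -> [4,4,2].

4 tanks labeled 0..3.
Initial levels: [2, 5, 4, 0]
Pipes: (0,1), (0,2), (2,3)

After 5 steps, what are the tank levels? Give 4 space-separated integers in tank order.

Step 1: flows [1->0,2->0,2->3] -> levels [4 4 2 1]
Step 2: flows [0=1,0->2,2->3] -> levels [3 4 2 2]
Step 3: flows [1->0,0->2,2=3] -> levels [3 3 3 2]
Step 4: flows [0=1,0=2,2->3] -> levels [3 3 2 3]
Step 5: flows [0=1,0->2,3->2] -> levels [2 3 4 2]

Answer: 2 3 4 2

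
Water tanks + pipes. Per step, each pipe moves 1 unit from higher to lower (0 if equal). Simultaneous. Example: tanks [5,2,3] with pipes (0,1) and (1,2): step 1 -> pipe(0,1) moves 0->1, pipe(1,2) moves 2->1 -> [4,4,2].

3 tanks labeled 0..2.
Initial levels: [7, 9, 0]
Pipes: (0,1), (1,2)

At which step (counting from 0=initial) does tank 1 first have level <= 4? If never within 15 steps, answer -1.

Step 1: flows [1->0,1->2] -> levels [8 7 1]
Step 2: flows [0->1,1->2] -> levels [7 7 2]
Step 3: flows [0=1,1->2] -> levels [7 6 3]
Step 4: flows [0->1,1->2] -> levels [6 6 4]
Step 5: flows [0=1,1->2] -> levels [6 5 5]
Step 6: flows [0->1,1=2] -> levels [5 6 5]
Step 7: flows [1->0,1->2] -> levels [6 4 6]
Tank 1 first reaches <=4 at step 7

Answer: 7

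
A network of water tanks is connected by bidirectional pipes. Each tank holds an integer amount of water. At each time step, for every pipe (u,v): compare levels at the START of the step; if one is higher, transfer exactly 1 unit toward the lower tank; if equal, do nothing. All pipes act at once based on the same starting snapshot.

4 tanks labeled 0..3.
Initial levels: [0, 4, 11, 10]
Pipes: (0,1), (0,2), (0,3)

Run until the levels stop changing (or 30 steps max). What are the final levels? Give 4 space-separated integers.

Step 1: flows [1->0,2->0,3->0] -> levels [3 3 10 9]
Step 2: flows [0=1,2->0,3->0] -> levels [5 3 9 8]
Step 3: flows [0->1,2->0,3->0] -> levels [6 4 8 7]
Step 4: flows [0->1,2->0,3->0] -> levels [7 5 7 6]
Step 5: flows [0->1,0=2,0->3] -> levels [5 6 7 7]
Step 6: flows [1->0,2->0,3->0] -> levels [8 5 6 6]
Step 7: flows [0->1,0->2,0->3] -> levels [5 6 7 7]
  -> period-2 cycle: step 7 state = step 5 state; never stabilizes
  -> state at step 30: (30-5) mod 2 = 1, same as step 6 -> [8 5 6 6]

Answer: 8 5 6 6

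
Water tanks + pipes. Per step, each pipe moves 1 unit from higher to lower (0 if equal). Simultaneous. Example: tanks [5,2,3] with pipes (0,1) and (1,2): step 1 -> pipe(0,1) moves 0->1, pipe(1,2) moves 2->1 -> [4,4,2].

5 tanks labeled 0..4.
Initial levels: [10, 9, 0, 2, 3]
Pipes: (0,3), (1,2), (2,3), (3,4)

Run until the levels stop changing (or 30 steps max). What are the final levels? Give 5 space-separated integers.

Answer: 5 5 6 3 5

Derivation:
Step 1: flows [0->3,1->2,3->2,4->3] -> levels [9 8 2 3 2]
Step 2: flows [0->3,1->2,3->2,3->4] -> levels [8 7 4 2 3]
Step 3: flows [0->3,1->2,2->3,4->3] -> levels [7 6 4 5 2]
Step 4: flows [0->3,1->2,3->2,3->4] -> levels [6 5 6 4 3]
Step 5: flows [0->3,2->1,2->3,3->4] -> levels [5 6 4 5 4]
Step 6: flows [0=3,1->2,3->2,3->4] -> levels [5 5 6 3 5]
Step 7: flows [0->3,2->1,2->3,4->3] -> levels [4 6 4 6 4]
Step 8: flows [3->0,1->2,3->2,3->4] -> levels [5 5 6 3 5]
  -> period-2 cycle: step 8 state = step 6 state; never stabilizes
  -> state at step 30: (30-6) mod 2 = 0, same as step 6 -> [5 5 6 3 5]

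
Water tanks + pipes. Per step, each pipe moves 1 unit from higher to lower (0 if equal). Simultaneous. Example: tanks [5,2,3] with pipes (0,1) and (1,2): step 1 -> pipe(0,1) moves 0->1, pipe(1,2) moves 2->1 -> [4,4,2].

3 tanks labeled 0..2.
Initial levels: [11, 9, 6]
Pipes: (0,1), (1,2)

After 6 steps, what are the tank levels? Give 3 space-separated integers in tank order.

Answer: 8 10 8

Derivation:
Step 1: flows [0->1,1->2] -> levels [10 9 7]
Step 2: flows [0->1,1->2] -> levels [9 9 8]
Step 3: flows [0=1,1->2] -> levels [9 8 9]
Step 4: flows [0->1,2->1] -> levels [8 10 8]
Step 5: flows [1->0,1->2] -> levels [9 8 9]
  -> period-2 cycle: step 5 state = step 3 state
  -> state at step 6: (6-3) mod 2 = 1, same as step 4 -> [8 10 8]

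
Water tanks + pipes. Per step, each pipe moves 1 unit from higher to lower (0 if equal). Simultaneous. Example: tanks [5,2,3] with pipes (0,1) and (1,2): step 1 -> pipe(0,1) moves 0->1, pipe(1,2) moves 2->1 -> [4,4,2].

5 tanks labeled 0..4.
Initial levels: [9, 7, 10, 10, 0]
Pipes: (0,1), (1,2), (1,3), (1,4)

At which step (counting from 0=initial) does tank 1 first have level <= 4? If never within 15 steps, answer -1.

Answer: -1

Derivation:
Step 1: flows [0->1,2->1,3->1,1->4] -> levels [8 9 9 9 1]
Step 2: flows [1->0,1=2,1=3,1->4] -> levels [9 7 9 9 2]
Step 3: flows [0->1,2->1,3->1,1->4] -> levels [8 9 8 8 3]
Step 4: flows [1->0,1->2,1->3,1->4] -> levels [9 5 9 9 4]
Step 5: flows [0->1,2->1,3->1,1->4] -> levels [8 7 8 8 5]
Step 6: flows [0->1,2->1,3->1,1->4] -> levels [7 9 7 7 6]
Step 7: flows [1->0,1->2,1->3,1->4] -> levels [8 5 8 8 7]
Step 8: flows [0->1,2->1,3->1,4->1] -> levels [7 9 7 7 6]
  -> period-2 cycle (repeats step 6); tank 1 never drops to <=4
Tank 1 never reaches <=4 within 15 steps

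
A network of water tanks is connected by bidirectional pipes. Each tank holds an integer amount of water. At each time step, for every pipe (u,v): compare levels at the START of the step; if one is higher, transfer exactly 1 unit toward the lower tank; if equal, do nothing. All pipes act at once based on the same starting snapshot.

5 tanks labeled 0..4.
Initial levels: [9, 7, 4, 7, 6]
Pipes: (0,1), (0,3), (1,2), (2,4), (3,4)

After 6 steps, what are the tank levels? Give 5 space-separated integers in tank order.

Answer: 7 6 7 6 7

Derivation:
Step 1: flows [0->1,0->3,1->2,4->2,3->4] -> levels [7 7 6 7 6]
Step 2: flows [0=1,0=3,1->2,2=4,3->4] -> levels [7 6 7 6 7]
Step 3: flows [0->1,0->3,2->1,2=4,4->3] -> levels [5 8 6 8 6]
Step 4: flows [1->0,3->0,1->2,2=4,3->4] -> levels [7 6 7 6 7]
  -> period-2 cycle: step 4 state = step 2 state
  -> state at step 6: (6-2) mod 2 = 0, same as step 2 -> [7 6 7 6 7]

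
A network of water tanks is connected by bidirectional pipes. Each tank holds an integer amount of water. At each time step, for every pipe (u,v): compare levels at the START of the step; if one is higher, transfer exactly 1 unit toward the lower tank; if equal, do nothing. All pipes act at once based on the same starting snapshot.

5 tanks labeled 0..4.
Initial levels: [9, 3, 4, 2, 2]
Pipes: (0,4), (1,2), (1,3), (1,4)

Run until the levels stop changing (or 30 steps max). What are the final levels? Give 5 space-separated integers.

Answer: 5 5 3 3 4

Derivation:
Step 1: flows [0->4,2->1,1->3,1->4] -> levels [8 2 3 3 4]
Step 2: flows [0->4,2->1,3->1,4->1] -> levels [7 5 2 2 4]
Step 3: flows [0->4,1->2,1->3,1->4] -> levels [6 2 3 3 6]
Step 4: flows [0=4,2->1,3->1,4->1] -> levels [6 5 2 2 5]
Step 5: flows [0->4,1->2,1->3,1=4] -> levels [5 3 3 3 6]
Step 6: flows [4->0,1=2,1=3,4->1] -> levels [6 4 3 3 4]
Step 7: flows [0->4,1->2,1->3,1=4] -> levels [5 2 4 4 5]
Step 8: flows [0=4,2->1,3->1,4->1] -> levels [5 5 3 3 4]
Step 9: flows [0->4,1->2,1->3,1->4] -> levels [4 2 4 4 6]
Step 10: flows [4->0,2->1,3->1,4->1] -> levels [5 5 3 3 4]
  -> period-2 cycle: step 10 state = step 8 state; never stabilizes
  -> state at step 30: (30-8) mod 2 = 0, same as step 8 -> [5 5 3 3 4]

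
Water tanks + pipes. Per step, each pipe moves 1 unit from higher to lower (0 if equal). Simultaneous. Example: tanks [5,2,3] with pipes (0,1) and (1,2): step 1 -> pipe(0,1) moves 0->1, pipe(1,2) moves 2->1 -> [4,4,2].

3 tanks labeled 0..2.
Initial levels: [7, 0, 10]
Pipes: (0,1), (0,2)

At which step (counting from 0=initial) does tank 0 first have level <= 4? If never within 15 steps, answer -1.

Step 1: flows [0->1,2->0] -> levels [7 1 9]
Step 2: flows [0->1,2->0] -> levels [7 2 8]
Step 3: flows [0->1,2->0] -> levels [7 3 7]
Step 4: flows [0->1,0=2] -> levels [6 4 7]
Step 5: flows [0->1,2->0] -> levels [6 5 6]
Step 6: flows [0->1,0=2] -> levels [5 6 6]
Step 7: flows [1->0,2->0] -> levels [7 5 5]
Step 8: flows [0->1,0->2] -> levels [5 6 6]
  -> period-2 cycle (repeats step 6); tank 0 never drops to <=4
Tank 0 never reaches <=4 within 15 steps

Answer: -1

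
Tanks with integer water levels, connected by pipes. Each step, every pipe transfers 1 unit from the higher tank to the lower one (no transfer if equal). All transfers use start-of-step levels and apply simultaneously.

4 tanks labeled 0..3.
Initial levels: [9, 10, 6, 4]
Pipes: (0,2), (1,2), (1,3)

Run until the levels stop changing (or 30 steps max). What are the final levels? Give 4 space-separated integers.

Step 1: flows [0->2,1->2,1->3] -> levels [8 8 8 5]
Step 2: flows [0=2,1=2,1->3] -> levels [8 7 8 6]
Step 3: flows [0=2,2->1,1->3] -> levels [8 7 7 7]
Step 4: flows [0->2,1=2,1=3] -> levels [7 7 8 7]
Step 5: flows [2->0,2->1,1=3] -> levels [8 8 6 7]
Step 6: flows [0->2,1->2,1->3] -> levels [7 6 8 8]
Step 7: flows [2->0,2->1,3->1] -> levels [8 8 6 7]
  -> period-2 cycle: step 7 state = step 5 state; never stabilizes
  -> state at step 30: (30-5) mod 2 = 1, same as step 6 -> [7 6 8 8]

Answer: 7 6 8 8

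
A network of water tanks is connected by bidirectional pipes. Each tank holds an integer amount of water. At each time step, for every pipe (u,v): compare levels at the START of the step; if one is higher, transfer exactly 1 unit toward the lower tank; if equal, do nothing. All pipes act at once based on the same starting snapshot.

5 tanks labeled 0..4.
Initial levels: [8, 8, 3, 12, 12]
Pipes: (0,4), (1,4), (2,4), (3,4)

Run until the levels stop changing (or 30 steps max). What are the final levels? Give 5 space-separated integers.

Answer: 8 8 8 8 11

Derivation:
Step 1: flows [4->0,4->1,4->2,3=4] -> levels [9 9 4 12 9]
Step 2: flows [0=4,1=4,4->2,3->4] -> levels [9 9 5 11 9]
Step 3: flows [0=4,1=4,4->2,3->4] -> levels [9 9 6 10 9]
Step 4: flows [0=4,1=4,4->2,3->4] -> levels [9 9 7 9 9]
Step 5: flows [0=4,1=4,4->2,3=4] -> levels [9 9 8 9 8]
Step 6: flows [0->4,1->4,2=4,3->4] -> levels [8 8 8 8 11]
Step 7: flows [4->0,4->1,4->2,4->3] -> levels [9 9 9 9 7]
Step 8: flows [0->4,1->4,2->4,3->4] -> levels [8 8 8 8 11]
  -> period-2 cycle: step 8 state = step 6 state; never stabilizes
  -> state at step 30: (30-6) mod 2 = 0, same as step 6 -> [8 8 8 8 11]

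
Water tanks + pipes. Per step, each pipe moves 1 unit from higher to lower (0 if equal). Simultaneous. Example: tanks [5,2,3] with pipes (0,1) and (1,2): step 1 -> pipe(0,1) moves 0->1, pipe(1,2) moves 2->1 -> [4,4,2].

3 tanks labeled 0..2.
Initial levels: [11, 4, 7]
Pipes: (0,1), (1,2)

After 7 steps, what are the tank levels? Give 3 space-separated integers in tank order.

Answer: 8 6 8

Derivation:
Step 1: flows [0->1,2->1] -> levels [10 6 6]
Step 2: flows [0->1,1=2] -> levels [9 7 6]
Step 3: flows [0->1,1->2] -> levels [8 7 7]
Step 4: flows [0->1,1=2] -> levels [7 8 7]
Step 5: flows [1->0,1->2] -> levels [8 6 8]
Step 6: flows [0->1,2->1] -> levels [7 8 7]
  -> period-2 cycle: step 6 state = step 4 state
  -> state at step 7: (7-4) mod 2 = 1, same as step 5 -> [8 6 8]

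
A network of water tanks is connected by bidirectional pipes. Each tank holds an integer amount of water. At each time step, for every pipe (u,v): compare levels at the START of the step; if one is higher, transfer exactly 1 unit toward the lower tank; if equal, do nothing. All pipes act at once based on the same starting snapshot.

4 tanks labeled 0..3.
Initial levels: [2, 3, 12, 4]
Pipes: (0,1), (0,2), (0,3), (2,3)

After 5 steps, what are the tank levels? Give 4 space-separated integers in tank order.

Answer: 3 6 6 6

Derivation:
Step 1: flows [1->0,2->0,3->0,2->3] -> levels [5 2 10 4]
Step 2: flows [0->1,2->0,0->3,2->3] -> levels [4 3 8 6]
Step 3: flows [0->1,2->0,3->0,2->3] -> levels [5 4 6 6]
Step 4: flows [0->1,2->0,3->0,2=3] -> levels [6 5 5 5]
Step 5: flows [0->1,0->2,0->3,2=3] -> levels [3 6 6 6]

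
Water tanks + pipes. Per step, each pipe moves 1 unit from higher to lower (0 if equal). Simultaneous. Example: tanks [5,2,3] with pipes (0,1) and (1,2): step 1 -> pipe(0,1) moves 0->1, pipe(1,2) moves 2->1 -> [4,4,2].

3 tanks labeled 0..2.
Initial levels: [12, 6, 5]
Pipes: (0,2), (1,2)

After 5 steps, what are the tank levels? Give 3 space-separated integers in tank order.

Answer: 8 8 7

Derivation:
Step 1: flows [0->2,1->2] -> levels [11 5 7]
Step 2: flows [0->2,2->1] -> levels [10 6 7]
Step 3: flows [0->2,2->1] -> levels [9 7 7]
Step 4: flows [0->2,1=2] -> levels [8 7 8]
Step 5: flows [0=2,2->1] -> levels [8 8 7]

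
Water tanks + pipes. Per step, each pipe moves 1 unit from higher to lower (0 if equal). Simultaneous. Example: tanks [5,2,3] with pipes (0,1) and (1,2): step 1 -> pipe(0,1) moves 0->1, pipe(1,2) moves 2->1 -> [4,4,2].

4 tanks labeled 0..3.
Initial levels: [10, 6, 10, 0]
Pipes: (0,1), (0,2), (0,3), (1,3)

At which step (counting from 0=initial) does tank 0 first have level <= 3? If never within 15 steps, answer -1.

Answer: -1

Derivation:
Step 1: flows [0->1,0=2,0->3,1->3] -> levels [8 6 10 2]
Step 2: flows [0->1,2->0,0->3,1->3] -> levels [7 6 9 4]
Step 3: flows [0->1,2->0,0->3,1->3] -> levels [6 6 8 6]
Step 4: flows [0=1,2->0,0=3,1=3] -> levels [7 6 7 6]
Step 5: flows [0->1,0=2,0->3,1=3] -> levels [5 7 7 7]
Step 6: flows [1->0,2->0,3->0,1=3] -> levels [8 6 6 6]
Step 7: flows [0->1,0->2,0->3,1=3] -> levels [5 7 7 7]
  -> period-2 cycle (repeats step 5); tank 0 never drops to <=3
Tank 0 never reaches <=3 within 15 steps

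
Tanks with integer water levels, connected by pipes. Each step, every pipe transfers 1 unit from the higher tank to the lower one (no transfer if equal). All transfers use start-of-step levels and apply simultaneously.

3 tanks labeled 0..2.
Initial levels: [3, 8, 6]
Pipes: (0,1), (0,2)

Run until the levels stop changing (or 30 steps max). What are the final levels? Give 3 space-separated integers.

Step 1: flows [1->0,2->0] -> levels [5 7 5]
Step 2: flows [1->0,0=2] -> levels [6 6 5]
Step 3: flows [0=1,0->2] -> levels [5 6 6]
Step 4: flows [1->0,2->0] -> levels [7 5 5]
Step 5: flows [0->1,0->2] -> levels [5 6 6]
  -> period-2 cycle: step 5 state = step 3 state; never stabilizes
  -> state at step 30: (30-3) mod 2 = 1, same as step 4 -> [7 5 5]

Answer: 7 5 5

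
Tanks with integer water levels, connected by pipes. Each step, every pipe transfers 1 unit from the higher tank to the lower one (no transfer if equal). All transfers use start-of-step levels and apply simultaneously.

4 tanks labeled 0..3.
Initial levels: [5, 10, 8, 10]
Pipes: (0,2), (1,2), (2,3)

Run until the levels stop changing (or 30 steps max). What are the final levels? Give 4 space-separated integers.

Step 1: flows [2->0,1->2,3->2] -> levels [6 9 9 9]
Step 2: flows [2->0,1=2,2=3] -> levels [7 9 8 9]
Step 3: flows [2->0,1->2,3->2] -> levels [8 8 9 8]
Step 4: flows [2->0,2->1,2->3] -> levels [9 9 6 9]
Step 5: flows [0->2,1->2,3->2] -> levels [8 8 9 8]
  -> period-2 cycle: step 5 state = step 3 state; never stabilizes
  -> state at step 30: (30-3) mod 2 = 1, same as step 4 -> [9 9 6 9]

Answer: 9 9 6 9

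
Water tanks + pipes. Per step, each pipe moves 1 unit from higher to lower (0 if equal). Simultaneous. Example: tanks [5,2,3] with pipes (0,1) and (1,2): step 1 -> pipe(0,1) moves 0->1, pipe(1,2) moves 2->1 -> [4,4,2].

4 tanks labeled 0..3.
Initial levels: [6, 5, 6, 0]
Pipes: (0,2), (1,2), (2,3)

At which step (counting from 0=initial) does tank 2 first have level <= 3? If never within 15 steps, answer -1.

Step 1: flows [0=2,2->1,2->3] -> levels [6 6 4 1]
Step 2: flows [0->2,1->2,2->3] -> levels [5 5 5 2]
Step 3: flows [0=2,1=2,2->3] -> levels [5 5 4 3]
Step 4: flows [0->2,1->2,2->3] -> levels [4 4 5 4]
Step 5: flows [2->0,2->1,2->3] -> levels [5 5 2 5]
Tank 2 first reaches <=3 at step 5

Answer: 5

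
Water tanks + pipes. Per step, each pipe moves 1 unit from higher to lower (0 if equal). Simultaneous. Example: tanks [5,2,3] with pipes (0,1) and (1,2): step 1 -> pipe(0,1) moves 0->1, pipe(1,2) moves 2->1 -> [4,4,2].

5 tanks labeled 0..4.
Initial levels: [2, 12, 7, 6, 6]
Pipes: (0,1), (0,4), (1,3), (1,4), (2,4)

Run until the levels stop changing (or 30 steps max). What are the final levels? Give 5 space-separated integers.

Answer: 8 6 7 7 5

Derivation:
Step 1: flows [1->0,4->0,1->3,1->4,2->4] -> levels [4 9 6 7 7]
Step 2: flows [1->0,4->0,1->3,1->4,4->2] -> levels [6 6 7 8 6]
Step 3: flows [0=1,0=4,3->1,1=4,2->4] -> levels [6 7 6 7 7]
Step 4: flows [1->0,4->0,1=3,1=4,4->2] -> levels [8 6 7 7 5]
Step 5: flows [0->1,0->4,3->1,1->4,2->4] -> levels [6 7 6 6 8]
Step 6: flows [1->0,4->0,1->3,4->1,4->2] -> levels [8 6 7 7 5]
  -> period-2 cycle: step 6 state = step 4 state; never stabilizes
  -> state at step 30: (30-4) mod 2 = 0, same as step 4 -> [8 6 7 7 5]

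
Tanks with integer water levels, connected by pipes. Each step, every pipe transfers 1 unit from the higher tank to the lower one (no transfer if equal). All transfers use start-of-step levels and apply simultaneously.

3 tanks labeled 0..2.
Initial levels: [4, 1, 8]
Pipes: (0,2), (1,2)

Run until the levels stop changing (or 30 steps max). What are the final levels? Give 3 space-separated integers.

Step 1: flows [2->0,2->1] -> levels [5 2 6]
Step 2: flows [2->0,2->1] -> levels [6 3 4]
Step 3: flows [0->2,2->1] -> levels [5 4 4]
Step 4: flows [0->2,1=2] -> levels [4 4 5]
Step 5: flows [2->0,2->1] -> levels [5 5 3]
Step 6: flows [0->2,1->2] -> levels [4 4 5]
  -> period-2 cycle: step 6 state = step 4 state; never stabilizes
  -> state at step 30: (30-4) mod 2 = 0, same as step 4 -> [4 4 5]

Answer: 4 4 5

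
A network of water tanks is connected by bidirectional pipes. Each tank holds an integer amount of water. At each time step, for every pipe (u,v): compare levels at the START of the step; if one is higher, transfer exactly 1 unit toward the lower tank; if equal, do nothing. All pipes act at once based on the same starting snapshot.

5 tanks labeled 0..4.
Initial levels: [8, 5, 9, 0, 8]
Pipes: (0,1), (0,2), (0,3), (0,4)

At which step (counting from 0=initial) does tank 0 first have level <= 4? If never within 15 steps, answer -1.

Answer: 5

Derivation:
Step 1: flows [0->1,2->0,0->3,0=4] -> levels [7 6 8 1 8]
Step 2: flows [0->1,2->0,0->3,4->0] -> levels [7 7 7 2 7]
Step 3: flows [0=1,0=2,0->3,0=4] -> levels [6 7 7 3 7]
Step 4: flows [1->0,2->0,0->3,4->0] -> levels [8 6 6 4 6]
Step 5: flows [0->1,0->2,0->3,0->4] -> levels [4 7 7 5 7]
Tank 0 first reaches <=4 at step 5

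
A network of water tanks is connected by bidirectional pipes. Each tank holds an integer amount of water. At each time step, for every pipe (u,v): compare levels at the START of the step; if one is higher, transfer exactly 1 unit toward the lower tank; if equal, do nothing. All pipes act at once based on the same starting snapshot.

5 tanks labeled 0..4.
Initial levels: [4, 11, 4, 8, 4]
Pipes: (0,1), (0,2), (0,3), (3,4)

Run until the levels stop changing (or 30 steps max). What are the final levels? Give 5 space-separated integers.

Step 1: flows [1->0,0=2,3->0,3->4] -> levels [6 10 4 6 5]
Step 2: flows [1->0,0->2,0=3,3->4] -> levels [6 9 5 5 6]
Step 3: flows [1->0,0->2,0->3,4->3] -> levels [5 8 6 7 5]
Step 4: flows [1->0,2->0,3->0,3->4] -> levels [8 7 5 5 6]
Step 5: flows [0->1,0->2,0->3,4->3] -> levels [5 8 6 7 5]
  -> period-2 cycle: step 5 state = step 3 state; never stabilizes
  -> state at step 30: (30-3) mod 2 = 1, same as step 4 -> [8 7 5 5 6]

Answer: 8 7 5 5 6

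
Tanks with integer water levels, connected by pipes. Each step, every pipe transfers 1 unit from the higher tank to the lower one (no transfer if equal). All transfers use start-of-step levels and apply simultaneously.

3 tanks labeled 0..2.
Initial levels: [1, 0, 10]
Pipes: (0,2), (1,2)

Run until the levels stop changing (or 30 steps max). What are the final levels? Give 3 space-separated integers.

Answer: 4 4 3

Derivation:
Step 1: flows [2->0,2->1] -> levels [2 1 8]
Step 2: flows [2->0,2->1] -> levels [3 2 6]
Step 3: flows [2->0,2->1] -> levels [4 3 4]
Step 4: flows [0=2,2->1] -> levels [4 4 3]
Step 5: flows [0->2,1->2] -> levels [3 3 5]
Step 6: flows [2->0,2->1] -> levels [4 4 3]
  -> period-2 cycle: step 6 state = step 4 state; never stabilizes
  -> state at step 30: (30-4) mod 2 = 0, same as step 4 -> [4 4 3]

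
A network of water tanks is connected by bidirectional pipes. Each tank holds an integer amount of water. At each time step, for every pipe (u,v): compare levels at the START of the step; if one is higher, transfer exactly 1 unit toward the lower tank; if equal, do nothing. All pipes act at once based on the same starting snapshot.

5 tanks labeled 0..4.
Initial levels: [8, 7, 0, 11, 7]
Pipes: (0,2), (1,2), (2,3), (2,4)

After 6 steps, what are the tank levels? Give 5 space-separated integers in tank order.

Step 1: flows [0->2,1->2,3->2,4->2] -> levels [7 6 4 10 6]
Step 2: flows [0->2,1->2,3->2,4->2] -> levels [6 5 8 9 5]
Step 3: flows [2->0,2->1,3->2,2->4] -> levels [7 6 6 8 6]
Step 4: flows [0->2,1=2,3->2,2=4] -> levels [6 6 8 7 6]
Step 5: flows [2->0,2->1,2->3,2->4] -> levels [7 7 4 8 7]
Step 6: flows [0->2,1->2,3->2,4->2] -> levels [6 6 8 7 6]

Answer: 6 6 8 7 6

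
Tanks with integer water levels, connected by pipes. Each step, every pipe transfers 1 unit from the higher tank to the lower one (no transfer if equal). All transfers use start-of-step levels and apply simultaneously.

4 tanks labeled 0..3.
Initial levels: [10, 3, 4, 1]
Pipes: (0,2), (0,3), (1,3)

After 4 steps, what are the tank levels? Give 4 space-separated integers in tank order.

Step 1: flows [0->2,0->3,1->3] -> levels [8 2 5 3]
Step 2: flows [0->2,0->3,3->1] -> levels [6 3 6 3]
Step 3: flows [0=2,0->3,1=3] -> levels [5 3 6 4]
Step 4: flows [2->0,0->3,3->1] -> levels [5 4 5 4]

Answer: 5 4 5 4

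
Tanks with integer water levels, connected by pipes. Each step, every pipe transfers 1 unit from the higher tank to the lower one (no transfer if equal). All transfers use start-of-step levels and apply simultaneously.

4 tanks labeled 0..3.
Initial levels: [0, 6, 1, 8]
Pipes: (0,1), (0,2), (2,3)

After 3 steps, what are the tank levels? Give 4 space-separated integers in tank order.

Step 1: flows [1->0,2->0,3->2] -> levels [2 5 1 7]
Step 2: flows [1->0,0->2,3->2] -> levels [2 4 3 6]
Step 3: flows [1->0,2->0,3->2] -> levels [4 3 3 5]

Answer: 4 3 3 5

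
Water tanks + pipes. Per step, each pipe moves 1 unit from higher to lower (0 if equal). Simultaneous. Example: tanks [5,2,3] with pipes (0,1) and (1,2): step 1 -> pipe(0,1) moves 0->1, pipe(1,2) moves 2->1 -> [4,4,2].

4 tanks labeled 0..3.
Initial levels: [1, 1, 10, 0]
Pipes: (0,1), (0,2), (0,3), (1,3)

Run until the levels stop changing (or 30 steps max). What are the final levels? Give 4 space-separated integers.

Answer: 3 4 3 2

Derivation:
Step 1: flows [0=1,2->0,0->3,1->3] -> levels [1 0 9 2]
Step 2: flows [0->1,2->0,3->0,3->1] -> levels [2 2 8 0]
Step 3: flows [0=1,2->0,0->3,1->3] -> levels [2 1 7 2]
Step 4: flows [0->1,2->0,0=3,3->1] -> levels [2 3 6 1]
Step 5: flows [1->0,2->0,0->3,1->3] -> levels [3 1 5 3]
Step 6: flows [0->1,2->0,0=3,3->1] -> levels [3 3 4 2]
Step 7: flows [0=1,2->0,0->3,1->3] -> levels [3 2 3 4]
Step 8: flows [0->1,0=2,3->0,3->1] -> levels [3 4 3 2]
Step 9: flows [1->0,0=2,0->3,1->3] -> levels [3 2 3 4]
  -> period-2 cycle: step 9 state = step 7 state; never stabilizes
  -> state at step 30: (30-7) mod 2 = 1, same as step 8 -> [3 4 3 2]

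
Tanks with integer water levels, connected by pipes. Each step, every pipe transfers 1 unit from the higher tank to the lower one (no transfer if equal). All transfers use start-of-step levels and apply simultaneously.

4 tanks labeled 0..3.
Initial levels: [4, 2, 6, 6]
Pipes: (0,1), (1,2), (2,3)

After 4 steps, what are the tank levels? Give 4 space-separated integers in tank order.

Answer: 5 3 6 4

Derivation:
Step 1: flows [0->1,2->1,2=3] -> levels [3 4 5 6]
Step 2: flows [1->0,2->1,3->2] -> levels [4 4 5 5]
Step 3: flows [0=1,2->1,2=3] -> levels [4 5 4 5]
Step 4: flows [1->0,1->2,3->2] -> levels [5 3 6 4]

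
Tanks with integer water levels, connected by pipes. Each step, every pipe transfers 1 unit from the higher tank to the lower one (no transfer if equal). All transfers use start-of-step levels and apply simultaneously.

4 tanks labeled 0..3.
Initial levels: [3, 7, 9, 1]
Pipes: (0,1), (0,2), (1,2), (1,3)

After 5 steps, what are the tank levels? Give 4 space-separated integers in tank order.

Answer: 4 5 6 5

Derivation:
Step 1: flows [1->0,2->0,2->1,1->3] -> levels [5 6 7 2]
Step 2: flows [1->0,2->0,2->1,1->3] -> levels [7 5 5 3]
Step 3: flows [0->1,0->2,1=2,1->3] -> levels [5 5 6 4]
Step 4: flows [0=1,2->0,2->1,1->3] -> levels [6 5 4 5]
Step 5: flows [0->1,0->2,1->2,1=3] -> levels [4 5 6 5]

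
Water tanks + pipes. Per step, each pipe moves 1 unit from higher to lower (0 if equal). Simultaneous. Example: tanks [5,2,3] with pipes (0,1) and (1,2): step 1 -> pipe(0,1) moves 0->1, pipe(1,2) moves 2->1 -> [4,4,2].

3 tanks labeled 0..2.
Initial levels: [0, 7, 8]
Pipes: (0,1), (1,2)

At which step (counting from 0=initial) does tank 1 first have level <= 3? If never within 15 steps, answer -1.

Step 1: flows [1->0,2->1] -> levels [1 7 7]
Step 2: flows [1->0,1=2] -> levels [2 6 7]
Step 3: flows [1->0,2->1] -> levels [3 6 6]
Step 4: flows [1->0,1=2] -> levels [4 5 6]
Step 5: flows [1->0,2->1] -> levels [5 5 5]
Step 6: flows [0=1,1=2] -> levels [5 5 5]
  -> stable; tank 1 stays at 5 > 3
Tank 1 never reaches <=3 within 15 steps

Answer: -1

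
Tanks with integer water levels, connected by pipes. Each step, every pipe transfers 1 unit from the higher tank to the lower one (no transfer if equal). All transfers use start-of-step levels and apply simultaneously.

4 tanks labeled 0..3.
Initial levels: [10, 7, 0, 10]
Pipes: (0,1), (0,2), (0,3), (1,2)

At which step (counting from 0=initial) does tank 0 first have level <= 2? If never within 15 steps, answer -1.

Step 1: flows [0->1,0->2,0=3,1->2] -> levels [8 7 2 10]
Step 2: flows [0->1,0->2,3->0,1->2] -> levels [7 7 4 9]
Step 3: flows [0=1,0->2,3->0,1->2] -> levels [7 6 6 8]
Step 4: flows [0->1,0->2,3->0,1=2] -> levels [6 7 7 7]
Step 5: flows [1->0,2->0,3->0,1=2] -> levels [9 6 6 6]
Step 6: flows [0->1,0->2,0->3,1=2] -> levels [6 7 7 7]
  -> period-2 cycle (repeats step 4); tank 0 never drops to <=2
Tank 0 never reaches <=2 within 15 steps

Answer: -1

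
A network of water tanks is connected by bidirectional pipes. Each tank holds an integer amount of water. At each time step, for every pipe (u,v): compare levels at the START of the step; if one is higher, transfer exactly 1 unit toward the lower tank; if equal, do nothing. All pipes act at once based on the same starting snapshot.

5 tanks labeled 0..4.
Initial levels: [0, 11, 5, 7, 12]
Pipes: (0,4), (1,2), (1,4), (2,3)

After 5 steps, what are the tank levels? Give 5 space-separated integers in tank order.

Step 1: flows [4->0,1->2,4->1,3->2] -> levels [1 11 7 6 10]
Step 2: flows [4->0,1->2,1->4,2->3] -> levels [2 9 7 7 10]
Step 3: flows [4->0,1->2,4->1,2=3] -> levels [3 9 8 7 8]
Step 4: flows [4->0,1->2,1->4,2->3] -> levels [4 7 8 8 8]
Step 5: flows [4->0,2->1,4->1,2=3] -> levels [5 9 7 8 6]

Answer: 5 9 7 8 6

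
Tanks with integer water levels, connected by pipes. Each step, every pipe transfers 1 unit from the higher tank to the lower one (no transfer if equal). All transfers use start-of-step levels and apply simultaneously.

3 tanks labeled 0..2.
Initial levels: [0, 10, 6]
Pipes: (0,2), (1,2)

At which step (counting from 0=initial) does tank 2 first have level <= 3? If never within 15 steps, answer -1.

Step 1: flows [2->0,1->2] -> levels [1 9 6]
Step 2: flows [2->0,1->2] -> levels [2 8 6]
Step 3: flows [2->0,1->2] -> levels [3 7 6]
Step 4: flows [2->0,1->2] -> levels [4 6 6]
Step 5: flows [2->0,1=2] -> levels [5 6 5]
Step 6: flows [0=2,1->2] -> levels [5 5 6]
Step 7: flows [2->0,2->1] -> levels [6 6 4]
Step 8: flows [0->2,1->2] -> levels [5 5 6]
  -> period-2 cycle (repeats step 6); tank 2 never drops to <=3
Tank 2 never reaches <=3 within 15 steps

Answer: -1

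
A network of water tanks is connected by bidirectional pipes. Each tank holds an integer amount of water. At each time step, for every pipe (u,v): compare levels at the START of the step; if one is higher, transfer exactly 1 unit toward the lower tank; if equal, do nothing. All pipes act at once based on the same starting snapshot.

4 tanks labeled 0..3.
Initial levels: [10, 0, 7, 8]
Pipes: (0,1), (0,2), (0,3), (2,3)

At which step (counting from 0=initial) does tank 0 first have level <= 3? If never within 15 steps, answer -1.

Step 1: flows [0->1,0->2,0->3,3->2] -> levels [7 1 9 8]
Step 2: flows [0->1,2->0,3->0,2->3] -> levels [8 2 7 8]
Step 3: flows [0->1,0->2,0=3,3->2] -> levels [6 3 9 7]
Step 4: flows [0->1,2->0,3->0,2->3] -> levels [7 4 7 7]
Step 5: flows [0->1,0=2,0=3,2=3] -> levels [6 5 7 7]
Step 6: flows [0->1,2->0,3->0,2=3] -> levels [7 6 6 6]
Step 7: flows [0->1,0->2,0->3,2=3] -> levels [4 7 7 7]
Step 8: flows [1->0,2->0,3->0,2=3] -> levels [7 6 6 6]
  -> period-2 cycle (repeats step 6); tank 0 never drops to <=3
Tank 0 never reaches <=3 within 15 steps

Answer: -1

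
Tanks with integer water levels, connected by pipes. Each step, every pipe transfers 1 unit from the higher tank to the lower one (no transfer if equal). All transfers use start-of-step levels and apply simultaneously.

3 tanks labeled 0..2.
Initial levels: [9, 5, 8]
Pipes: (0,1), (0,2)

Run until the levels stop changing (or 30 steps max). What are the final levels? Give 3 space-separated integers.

Answer: 6 8 8

Derivation:
Step 1: flows [0->1,0->2] -> levels [7 6 9]
Step 2: flows [0->1,2->0] -> levels [7 7 8]
Step 3: flows [0=1,2->0] -> levels [8 7 7]
Step 4: flows [0->1,0->2] -> levels [6 8 8]
Step 5: flows [1->0,2->0] -> levels [8 7 7]
  -> period-2 cycle: step 5 state = step 3 state; never stabilizes
  -> state at step 30: (30-3) mod 2 = 1, same as step 4 -> [6 8 8]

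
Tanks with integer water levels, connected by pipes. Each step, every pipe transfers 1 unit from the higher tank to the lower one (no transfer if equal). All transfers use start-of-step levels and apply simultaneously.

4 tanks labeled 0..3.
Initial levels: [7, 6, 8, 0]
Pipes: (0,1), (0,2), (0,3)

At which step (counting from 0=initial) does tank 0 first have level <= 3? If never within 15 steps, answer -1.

Answer: 6

Derivation:
Step 1: flows [0->1,2->0,0->3] -> levels [6 7 7 1]
Step 2: flows [1->0,2->0,0->3] -> levels [7 6 6 2]
Step 3: flows [0->1,0->2,0->3] -> levels [4 7 7 3]
Step 4: flows [1->0,2->0,0->3] -> levels [5 6 6 4]
Step 5: flows [1->0,2->0,0->3] -> levels [6 5 5 5]
Step 6: flows [0->1,0->2,0->3] -> levels [3 6 6 6]
Tank 0 first reaches <=3 at step 6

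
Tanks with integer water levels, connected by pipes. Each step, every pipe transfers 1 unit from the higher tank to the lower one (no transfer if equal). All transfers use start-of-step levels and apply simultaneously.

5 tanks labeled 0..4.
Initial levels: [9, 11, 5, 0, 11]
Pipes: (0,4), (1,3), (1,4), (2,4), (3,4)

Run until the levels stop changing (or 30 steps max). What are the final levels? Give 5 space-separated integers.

Step 1: flows [4->0,1->3,1=4,4->2,4->3] -> levels [10 10 6 2 8]
Step 2: flows [0->4,1->3,1->4,4->2,4->3] -> levels [9 8 7 4 8]
Step 3: flows [0->4,1->3,1=4,4->2,4->3] -> levels [8 7 8 6 7]
Step 4: flows [0->4,1->3,1=4,2->4,4->3] -> levels [7 6 7 8 8]
Step 5: flows [4->0,3->1,4->1,4->2,3=4] -> levels [8 8 8 7 5]
Step 6: flows [0->4,1->3,1->4,2->4,3->4] -> levels [7 6 7 7 9]
Step 7: flows [4->0,3->1,4->1,4->2,4->3] -> levels [8 8 8 7 5]
  -> period-2 cycle: step 7 state = step 5 state; never stabilizes
  -> state at step 30: (30-5) mod 2 = 1, same as step 6 -> [7 6 7 7 9]

Answer: 7 6 7 7 9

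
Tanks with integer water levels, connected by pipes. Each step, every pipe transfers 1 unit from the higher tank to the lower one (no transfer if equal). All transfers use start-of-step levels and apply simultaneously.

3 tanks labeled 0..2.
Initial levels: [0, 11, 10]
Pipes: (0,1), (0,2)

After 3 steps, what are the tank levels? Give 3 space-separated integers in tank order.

Answer: 6 8 7

Derivation:
Step 1: flows [1->0,2->0] -> levels [2 10 9]
Step 2: flows [1->0,2->0] -> levels [4 9 8]
Step 3: flows [1->0,2->0] -> levels [6 8 7]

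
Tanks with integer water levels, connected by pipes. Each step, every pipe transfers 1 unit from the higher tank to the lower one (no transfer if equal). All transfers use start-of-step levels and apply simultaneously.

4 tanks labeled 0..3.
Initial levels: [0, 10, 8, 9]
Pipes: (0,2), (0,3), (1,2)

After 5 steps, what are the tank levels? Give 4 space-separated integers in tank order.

Step 1: flows [2->0,3->0,1->2] -> levels [2 9 8 8]
Step 2: flows [2->0,3->0,1->2] -> levels [4 8 8 7]
Step 3: flows [2->0,3->0,1=2] -> levels [6 8 7 6]
Step 4: flows [2->0,0=3,1->2] -> levels [7 7 7 6]
Step 5: flows [0=2,0->3,1=2] -> levels [6 7 7 7]

Answer: 6 7 7 7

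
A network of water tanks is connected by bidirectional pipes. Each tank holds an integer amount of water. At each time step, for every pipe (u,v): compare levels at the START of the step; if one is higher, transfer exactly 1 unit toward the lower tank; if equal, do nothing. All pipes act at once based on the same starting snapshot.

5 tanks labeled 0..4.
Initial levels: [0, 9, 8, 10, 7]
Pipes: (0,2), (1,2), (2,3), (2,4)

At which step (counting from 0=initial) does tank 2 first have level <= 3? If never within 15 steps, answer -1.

Answer: -1

Derivation:
Step 1: flows [2->0,1->2,3->2,2->4] -> levels [1 8 8 9 8]
Step 2: flows [2->0,1=2,3->2,2=4] -> levels [2 8 8 8 8]
Step 3: flows [2->0,1=2,2=3,2=4] -> levels [3 8 7 8 8]
Step 4: flows [2->0,1->2,3->2,4->2] -> levels [4 7 9 7 7]
Step 5: flows [2->0,2->1,2->3,2->4] -> levels [5 8 5 8 8]
Step 6: flows [0=2,1->2,3->2,4->2] -> levels [5 7 8 7 7]
Step 7: flows [2->0,2->1,2->3,2->4] -> levels [6 8 4 8 8]
Step 8: flows [0->2,1->2,3->2,4->2] -> levels [5 7 8 7 7]
  -> period-2 cycle (repeats step 6); tank 2 never drops to <=3
Tank 2 never reaches <=3 within 15 steps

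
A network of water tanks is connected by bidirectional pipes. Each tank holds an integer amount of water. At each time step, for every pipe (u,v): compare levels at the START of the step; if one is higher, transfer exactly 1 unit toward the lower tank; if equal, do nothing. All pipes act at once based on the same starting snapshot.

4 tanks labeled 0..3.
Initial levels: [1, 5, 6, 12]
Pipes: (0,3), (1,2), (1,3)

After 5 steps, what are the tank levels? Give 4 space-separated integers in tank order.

Answer: 6 7 6 5

Derivation:
Step 1: flows [3->0,2->1,3->1] -> levels [2 7 5 10]
Step 2: flows [3->0,1->2,3->1] -> levels [3 7 6 8]
Step 3: flows [3->0,1->2,3->1] -> levels [4 7 7 6]
Step 4: flows [3->0,1=2,1->3] -> levels [5 6 7 6]
Step 5: flows [3->0,2->1,1=3] -> levels [6 7 6 5]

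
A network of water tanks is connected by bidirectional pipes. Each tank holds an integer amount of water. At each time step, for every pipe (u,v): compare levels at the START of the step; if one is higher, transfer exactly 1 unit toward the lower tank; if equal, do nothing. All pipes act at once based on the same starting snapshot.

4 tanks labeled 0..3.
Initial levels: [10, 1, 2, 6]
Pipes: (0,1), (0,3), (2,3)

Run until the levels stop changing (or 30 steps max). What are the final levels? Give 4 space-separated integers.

Step 1: flows [0->1,0->3,3->2] -> levels [8 2 3 6]
Step 2: flows [0->1,0->3,3->2] -> levels [6 3 4 6]
Step 3: flows [0->1,0=3,3->2] -> levels [5 4 5 5]
Step 4: flows [0->1,0=3,2=3] -> levels [4 5 5 5]
Step 5: flows [1->0,3->0,2=3] -> levels [6 4 5 4]
Step 6: flows [0->1,0->3,2->3] -> levels [4 5 4 6]
Step 7: flows [1->0,3->0,3->2] -> levels [6 4 5 4]
  -> period-2 cycle: step 7 state = step 5 state; never stabilizes
  -> state at step 30: (30-5) mod 2 = 1, same as step 6 -> [4 5 4 6]

Answer: 4 5 4 6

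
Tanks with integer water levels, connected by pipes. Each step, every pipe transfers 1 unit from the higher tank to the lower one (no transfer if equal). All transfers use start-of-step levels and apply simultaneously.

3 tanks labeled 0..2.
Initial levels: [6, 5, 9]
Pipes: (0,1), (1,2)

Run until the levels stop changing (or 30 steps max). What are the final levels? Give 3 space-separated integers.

Step 1: flows [0->1,2->1] -> levels [5 7 8]
Step 2: flows [1->0,2->1] -> levels [6 7 7]
Step 3: flows [1->0,1=2] -> levels [7 6 7]
Step 4: flows [0->1,2->1] -> levels [6 8 6]
Step 5: flows [1->0,1->2] -> levels [7 6 7]
  -> period-2 cycle: step 5 state = step 3 state; never stabilizes
  -> state at step 30: (30-3) mod 2 = 1, same as step 4 -> [6 8 6]

Answer: 6 8 6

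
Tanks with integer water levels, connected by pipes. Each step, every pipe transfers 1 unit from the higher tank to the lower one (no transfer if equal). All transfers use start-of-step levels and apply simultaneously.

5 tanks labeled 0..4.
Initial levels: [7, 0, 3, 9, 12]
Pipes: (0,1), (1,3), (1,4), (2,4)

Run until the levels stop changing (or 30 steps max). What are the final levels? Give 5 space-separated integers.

Answer: 7 4 6 7 7

Derivation:
Step 1: flows [0->1,3->1,4->1,4->2] -> levels [6 3 4 8 10]
Step 2: flows [0->1,3->1,4->1,4->2] -> levels [5 6 5 7 8]
Step 3: flows [1->0,3->1,4->1,4->2] -> levels [6 7 6 6 6]
Step 4: flows [1->0,1->3,1->4,2=4] -> levels [7 4 6 7 7]
Step 5: flows [0->1,3->1,4->1,4->2] -> levels [6 7 7 6 5]
Step 6: flows [1->0,1->3,1->4,2->4] -> levels [7 4 6 7 7]
  -> period-2 cycle: step 6 state = step 4 state; never stabilizes
  -> state at step 30: (30-4) mod 2 = 0, same as step 4 -> [7 4 6 7 7]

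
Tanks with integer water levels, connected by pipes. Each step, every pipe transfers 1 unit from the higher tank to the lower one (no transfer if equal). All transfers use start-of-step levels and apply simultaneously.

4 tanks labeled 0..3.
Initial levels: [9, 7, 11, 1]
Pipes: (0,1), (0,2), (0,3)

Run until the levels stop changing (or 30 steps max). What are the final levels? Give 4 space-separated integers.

Step 1: flows [0->1,2->0,0->3] -> levels [8 8 10 2]
Step 2: flows [0=1,2->0,0->3] -> levels [8 8 9 3]
Step 3: flows [0=1,2->0,0->3] -> levels [8 8 8 4]
Step 4: flows [0=1,0=2,0->3] -> levels [7 8 8 5]
Step 5: flows [1->0,2->0,0->3] -> levels [8 7 7 6]
Step 6: flows [0->1,0->2,0->3] -> levels [5 8 8 7]
Step 7: flows [1->0,2->0,3->0] -> levels [8 7 7 6]
  -> period-2 cycle: step 7 state = step 5 state; never stabilizes
  -> state at step 30: (30-5) mod 2 = 1, same as step 6 -> [5 8 8 7]

Answer: 5 8 8 7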